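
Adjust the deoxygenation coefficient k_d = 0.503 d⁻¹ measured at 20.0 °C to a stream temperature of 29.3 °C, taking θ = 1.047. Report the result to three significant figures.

k_d ≈ 0.771 d⁻¹

k_d(T₂) = k_d(T₁) · θ^(T₂−T₁) = 0.503 × 1.047^(29.3−20.0)
= 0.503 × 1.047^9.30 = 0.503 × 1.533 = 0.7710 d⁻¹.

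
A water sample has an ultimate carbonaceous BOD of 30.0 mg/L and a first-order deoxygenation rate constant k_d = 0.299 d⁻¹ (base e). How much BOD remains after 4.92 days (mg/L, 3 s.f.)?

L_t = L₀ e^(−k_d t) = 30.0 × e^(−0.299×4.92) = 30.0 × 0.2297 = 6.890 mg/L.

L ≈ 6.89 mg/L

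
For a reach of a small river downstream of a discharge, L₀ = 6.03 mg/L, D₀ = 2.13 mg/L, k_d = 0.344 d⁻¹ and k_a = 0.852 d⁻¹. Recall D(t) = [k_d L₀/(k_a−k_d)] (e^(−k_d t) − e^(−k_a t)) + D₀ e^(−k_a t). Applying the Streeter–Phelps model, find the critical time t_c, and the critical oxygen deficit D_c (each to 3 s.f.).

t_c ≈ 0.334 d; D_c ≈ 2.17 mg/L

With k_a/k_d = 2.477 and 1 − D₀(k_a−k_d)/(k_d L₀) = 0.4784,
t_c = ln(2.477 × 0.4784) / (0.852 − 0.344) = ln(1.185) / 0.5080 = 0.1696/0.5080 = 0.3338 d.
L(t_c) = L₀ e^(−k_d t_c) = 6.03 × 0.8915 = 5.376 mg/L, and at the critical point k_a D_c = k_d L, so D_c = (0.344/0.852) × 5.376 = 2.171 mg/L.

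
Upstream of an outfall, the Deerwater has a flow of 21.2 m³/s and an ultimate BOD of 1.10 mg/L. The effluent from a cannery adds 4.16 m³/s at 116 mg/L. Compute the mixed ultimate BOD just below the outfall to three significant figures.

Flow-weighted mixing: C = (Q_r C_r + Q_w C_w)/(Q_r + Q_w)
= (21.2×1.10 + 4.16×116)/(21.2 + 4.16) = 505.9/25.36 = 19.95 mg/L.

19.9 mg/L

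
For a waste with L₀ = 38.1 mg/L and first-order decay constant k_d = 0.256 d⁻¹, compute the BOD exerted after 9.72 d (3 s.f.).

y ≈ 34.9 mg/L

y_t = L₀(1 − e^(−k_d t)) = 38.1 × (1 − e^(−0.256×9.72))
= 38.1 × (1 − 0.08305) = 38.1 × 0.9170 = 34.94 mg/L.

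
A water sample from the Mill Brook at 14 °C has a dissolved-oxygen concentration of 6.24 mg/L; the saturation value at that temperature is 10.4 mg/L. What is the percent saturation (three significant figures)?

60.0 % saturation

% saturation = C/C_s × 100 = 6.24/10.4 × 100 = 60.0 %.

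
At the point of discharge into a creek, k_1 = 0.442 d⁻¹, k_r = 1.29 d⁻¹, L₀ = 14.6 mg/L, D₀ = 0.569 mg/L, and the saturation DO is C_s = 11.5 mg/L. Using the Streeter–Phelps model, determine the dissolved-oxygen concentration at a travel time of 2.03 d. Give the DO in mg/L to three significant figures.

k_1 L₀/(k_r−k_1) = 0.442×14.6/(1.29−0.442) = 6.453/0.8480 = 7.610 mg/L.
e^(−k_1 t) = e^(−0.442×2.030) = 0.4077; e^(−k_r t) = e^(−1.29×2.030) = 0.07290.
D = 7.610 × (0.4077 − 0.07290) + 0.569 × 0.07290 = 2.548 + 0.04148 = 2.589 mg/L.
DO = C_s − D = 11.5 − 2.589 = 8.911 mg/L.

DO ≈ 8.91 mg/L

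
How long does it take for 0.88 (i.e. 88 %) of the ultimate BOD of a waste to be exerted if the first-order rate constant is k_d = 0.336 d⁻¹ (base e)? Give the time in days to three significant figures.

y/L₀ = 1 − e^(−k_d t) = 0.88 ⇒ e^(−k_d t) = 0.120
t = −ln(0.120) / 0.336 = 2.120 / 0.336 = 6.310 d.

t ≈ 6.31 d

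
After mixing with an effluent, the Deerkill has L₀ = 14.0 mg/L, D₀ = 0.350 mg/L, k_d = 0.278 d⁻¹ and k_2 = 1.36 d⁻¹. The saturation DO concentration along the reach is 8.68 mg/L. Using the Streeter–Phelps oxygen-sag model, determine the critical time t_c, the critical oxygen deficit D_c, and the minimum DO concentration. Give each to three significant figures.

At the critical point dD/dt = 0, so k_d L₀ e^(−k_d t) = k_2 D. Substituting D(t) from the Streeter–Phelps equation and solving for t gives
t_c = ln[(k_2/k_d)(1 − D₀(k_2−k_d)/(k_d L₀))] / (k_2−k_d).
Here k_2−k_d = 1.082 d⁻¹ and 1 − D₀(k_2−k_d)/(k_d L₀) = 1 − 0.350×1.082/(0.278×14.0) = 0.9027, so
t_c = ln(4.892 × 0.9027) / 1.082 = 1.485 / 1.082 = 1.373 d.
L(t_c) = L₀ e^(−k_d t_c) = 14.0 × 0.6828 = 9.559 mg/L, and at the critical point k_2 D_c = k_d L, so D_c = (0.278/1.36) × 9.559 = 1.954 mg/L.
Minimum DO = C_s − D_c = 8.68 − 1.954 = 6.726 mg/L.

t_c ≈ 1.37 d; D_c ≈ 1.95 mg/L; min DO ≈ 6.73 mg/L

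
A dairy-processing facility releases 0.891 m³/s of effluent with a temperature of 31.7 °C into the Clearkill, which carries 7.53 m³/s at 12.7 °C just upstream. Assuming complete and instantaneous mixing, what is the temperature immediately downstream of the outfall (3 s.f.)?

14.7 °C

Flow-weighted mixing: C = (Q_r C_r + Q_w C_w)/(Q_r + Q_w)
= (7.53×12.7 + 0.891×31.7)/(7.53 + 0.891) = 123.9/8.421 = 14.71 °C.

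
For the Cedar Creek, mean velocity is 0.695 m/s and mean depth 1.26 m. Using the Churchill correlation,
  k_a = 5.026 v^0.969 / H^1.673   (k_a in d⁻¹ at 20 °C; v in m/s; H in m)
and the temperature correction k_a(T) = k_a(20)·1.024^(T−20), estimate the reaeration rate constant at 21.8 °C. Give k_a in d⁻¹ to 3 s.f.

k_a ≈ 2.50 d⁻¹

k_a(20) = 5.026 × 0.695^0.969 / 1.26^1.673 = 5.026 × 0.7029 / 1.472 = 2.400 d⁻¹.
k_a(21.8) = 2.400 × 1.024^(21.8−20) = 2.400 × 1.044 = 2.505 d⁻¹.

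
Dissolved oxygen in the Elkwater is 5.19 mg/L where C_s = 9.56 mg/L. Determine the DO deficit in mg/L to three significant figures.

D = C_s − C = 9.56 − 5.19 = 4.37 mg/L.

D ≈ 4.37 mg/L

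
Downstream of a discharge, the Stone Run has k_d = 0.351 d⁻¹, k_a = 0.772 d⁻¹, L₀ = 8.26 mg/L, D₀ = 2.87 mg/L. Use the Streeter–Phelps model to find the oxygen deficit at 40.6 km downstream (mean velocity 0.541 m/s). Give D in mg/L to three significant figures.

Travel time t = x/v = 40.6 km / (0.541 m/s) = 40600 m / 0.541 m/s = 75050 s = 0.8686 d.
k_d L₀/(k_a−k_d) = 0.351×8.26/(0.772−0.351) = 2.899/0.4210 = 6.887 mg/L.
e^(−k_d t) = e^(−0.351×0.8686) = 0.7372; e^(−k_a t) = e^(−0.772×0.8686) = 0.5114.
D = 6.887 × (0.7372 − 0.5114) + 2.87 × 0.5114 = 1.555 + 1.468 = 3.023 mg/L.

D ≈ 3.02 mg/L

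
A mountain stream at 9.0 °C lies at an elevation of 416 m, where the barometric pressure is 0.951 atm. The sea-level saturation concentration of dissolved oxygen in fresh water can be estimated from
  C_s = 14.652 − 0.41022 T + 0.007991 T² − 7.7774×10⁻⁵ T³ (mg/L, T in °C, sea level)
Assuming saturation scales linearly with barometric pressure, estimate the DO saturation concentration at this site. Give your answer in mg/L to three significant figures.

At sea level: C_s = 14.652 − 0.41022×9.0 + 0.007991×9.0² − 7.7774×10⁻⁵×9.0³ = 11.55 mg/L.
Pressure correction: C_s' = 11.55 × 0.951 = 10.98 mg/L.

C_s ≈ 11.0 mg/L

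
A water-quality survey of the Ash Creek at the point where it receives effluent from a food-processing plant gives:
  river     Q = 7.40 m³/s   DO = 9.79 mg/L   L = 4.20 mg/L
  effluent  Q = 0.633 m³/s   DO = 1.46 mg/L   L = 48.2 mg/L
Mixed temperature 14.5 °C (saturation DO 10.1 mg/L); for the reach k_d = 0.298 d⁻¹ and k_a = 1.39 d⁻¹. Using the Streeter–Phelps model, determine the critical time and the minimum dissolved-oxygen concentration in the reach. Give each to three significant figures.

t_c ≈ 0.843 d; minimum DO ≈ 8.82 mg/L

Mixed DO = (7.40×9.79 + 0.633×1.46)/(7.40+0.633) = 73.37/8.033 = 9.134 mg/L.
Mixed L₀ = (7.40×4.20 + 0.633×48.2)/(8.033) = 61.59/8.033 = 7.667 mg/L.
Initial deficit D₀ = C_s − DO₀ = 10.1 − 9.134 = 0.9664 mg/L.
t_c = (1/1.092) ln[(1.39/0.298)(1 − 0.9664×1.092/(0.298×7.667))] = 0.9158 × ln(2.510) = 0.8428 d.
D_c = (0.298/1.39) × 7.667 × e^(−0.298×0.8428) = 0.2144 × 7.667 × 0.7779 = 1.279 mg/L.
Minimum DO = 10.1 − 1.279 = 8.821 mg/L.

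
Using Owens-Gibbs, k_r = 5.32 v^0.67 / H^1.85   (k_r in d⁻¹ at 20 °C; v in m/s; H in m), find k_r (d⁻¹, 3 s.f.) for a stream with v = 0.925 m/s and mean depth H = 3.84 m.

k_r ≈ 0.419 d⁻¹

k_r = 5.32 × 0.925^0.67 / 3.84^1.85 = 5.32 × 0.9491 / 12.05 = 0.4190 d⁻¹.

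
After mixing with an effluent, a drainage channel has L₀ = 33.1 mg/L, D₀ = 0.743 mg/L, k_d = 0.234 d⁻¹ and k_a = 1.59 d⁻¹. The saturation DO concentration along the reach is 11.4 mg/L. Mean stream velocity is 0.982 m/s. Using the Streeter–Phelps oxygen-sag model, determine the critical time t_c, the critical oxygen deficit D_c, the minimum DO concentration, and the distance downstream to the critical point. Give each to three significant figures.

With k_a/k_d = 6.795 and 1 − D₀(k_a−k_d)/(k_d L₀) = 0.8699,
t_c = ln(6.795 × 0.8699) / (1.59 − 0.234) = ln(5.911) / 1.356 = 1.777/1.356 = 1.310 d.
L(t_c) = L₀ e^(−k_d t_c) = 33.1 × 0.7359 = 24.36 mg/L, and at the critical point k_a D_c = k_d L, so D_c = (0.234/1.59) × 24.36 = 3.585 mg/L.
Minimum DO = C_s − D_c = 11.4 − 3.585 = 7.815 mg/L.
x_c = v t_c = 0.982 m/s × 1.310 d × 86400 s/d = 111200 m ≈ 111 km.

t_c ≈ 1.31 d; D_c ≈ 3.58 mg/L; min DO ≈ 7.82 mg/L; x_c ≈ 111 km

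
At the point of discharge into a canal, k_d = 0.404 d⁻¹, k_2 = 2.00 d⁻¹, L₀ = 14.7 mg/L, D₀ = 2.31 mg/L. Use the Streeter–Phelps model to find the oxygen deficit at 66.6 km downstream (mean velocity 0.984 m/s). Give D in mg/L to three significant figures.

D ≈ 2.42 mg/L

Travel time t = x/v = 66.6 km / (0.984 m/s) = 66600 m / 0.984 m/s = 67680 s = 0.7834 d.
k_d L₀/(k_2−k_d) = 0.404×14.7/(2.00−0.404) = 5.939/1.596 = 3.721 mg/L.
e^(−k_d t) = e^(−0.404×0.7834) = 0.7287; e^(−k_2 t) = e^(−2.00×0.7834) = 0.2087.
D = 3.721 × (0.7287 − 0.2087) + 2.31 × 0.2087 = 1.935 + 0.4822 = 2.417 mg/L.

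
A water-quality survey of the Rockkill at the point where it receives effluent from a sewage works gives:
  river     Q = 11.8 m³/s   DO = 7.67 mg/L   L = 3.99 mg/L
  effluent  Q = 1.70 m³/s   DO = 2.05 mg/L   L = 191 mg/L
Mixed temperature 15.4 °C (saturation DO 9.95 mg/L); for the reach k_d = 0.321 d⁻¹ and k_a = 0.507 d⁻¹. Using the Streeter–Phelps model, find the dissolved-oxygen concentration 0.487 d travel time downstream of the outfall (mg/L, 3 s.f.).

Mixed DO = (11.8×7.67 + 1.70×2.05)/(11.8+1.70) = 93.99/13.50 = 6.962 mg/L.
Mixed L₀ = (11.8×3.99 + 1.70×191)/(13.50) = 371.8/13.50 = 27.54 mg/L.
Initial deficit D₀ = C_s − DO₀ = 9.95 − 6.962 = 2.988 mg/L.
D(0.487) = [0.321×27.54/(0.507−0.321)](e^(−0.321×0.487) − e^(−0.507×0.487)) + 2.988 e^(−0.507×0.487)
= 47.53 × (0.8553 − 0.7812) + 2.988 × 0.7812 = 5.854 mg/L.
DO = 9.95 − 5.854 = 4.096 mg/L.

DO ≈ 4.10 mg/L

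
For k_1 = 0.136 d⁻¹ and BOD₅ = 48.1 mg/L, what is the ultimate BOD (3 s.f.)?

L₀ ≈ 97.5 mg/L

BOD₅ = L₀(1 − e^(−5k_1)) ⇒ L₀ = BOD₅ / (1 − e^(−5×0.136))
= 48.1 / (1 − 0.5066) = 48.1 / 0.4934 = 97.49 mg/L.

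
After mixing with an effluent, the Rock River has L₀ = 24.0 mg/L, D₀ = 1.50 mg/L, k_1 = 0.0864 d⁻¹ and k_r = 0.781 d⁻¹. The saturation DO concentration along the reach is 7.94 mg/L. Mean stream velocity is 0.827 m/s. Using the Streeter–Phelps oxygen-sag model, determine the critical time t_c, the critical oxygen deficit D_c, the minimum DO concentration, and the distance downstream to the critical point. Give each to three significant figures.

With k_r/k_1 = 9.039 and 1 − D₀(k_r−k_1)/(k_1 L₀) = 0.4975,
t_c = ln(9.039 × 0.4975) / (0.781 − 0.0864) = ln(4.497) / 0.6946 = 1.504/0.6946 = 2.165 d.
L(t_c) = L₀ e^(−k_1 t_c) = 24.0 × 0.8294 = 19.91 mg/L, and at the critical point k_r D_c = k_1 L, so D_c = (0.0864/0.781) × 19.91 = 2.202 mg/L.
Minimum DO = C_s − D_c = 7.94 − 2.202 = 5.738 mg/L.
x_c = v t_c = 0.827 m/s × 2.165 d × 86400 s/d = 154700 m ≈ 155 km.

t_c ≈ 2.16 d; D_c ≈ 2.20 mg/L; min DO ≈ 5.74 mg/L; x_c ≈ 155 km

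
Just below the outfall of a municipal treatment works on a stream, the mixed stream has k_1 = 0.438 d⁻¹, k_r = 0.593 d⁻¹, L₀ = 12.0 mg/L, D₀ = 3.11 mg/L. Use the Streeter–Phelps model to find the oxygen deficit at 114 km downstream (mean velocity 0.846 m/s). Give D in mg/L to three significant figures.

Travel time t = x/v = 114 km / (0.846 m/s) = 114000 m / 0.846 m/s = 134800 s = 1.560 d.
k_1 L₀/(k_r−k_1) = 0.438×12.0/(0.593−0.438) = 5.256/0.1550 = 33.91 mg/L.
e^(−k_1 t) = e^(−0.438×1.560) = 0.5050; e^(−k_r t) = e^(−0.593×1.560) = 0.3966.
D = 33.91 × (0.5050 − 0.3966) + 3.11 × 0.3966 = 3.678 + 1.233 = 4.911 mg/L.

D ≈ 4.91 mg/L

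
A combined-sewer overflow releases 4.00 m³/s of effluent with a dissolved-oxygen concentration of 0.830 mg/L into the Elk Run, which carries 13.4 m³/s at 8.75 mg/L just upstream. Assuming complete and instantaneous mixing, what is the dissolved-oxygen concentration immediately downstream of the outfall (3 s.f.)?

Flow-weighted mixing: C = (Q_r C_r + Q_w C_w)/(Q_r + Q_w)
= (13.4×8.75 + 4.00×0.830)/(13.4 + 4.00) = 120.6/17.40 = 6.929 mg/L.

6.93 mg/L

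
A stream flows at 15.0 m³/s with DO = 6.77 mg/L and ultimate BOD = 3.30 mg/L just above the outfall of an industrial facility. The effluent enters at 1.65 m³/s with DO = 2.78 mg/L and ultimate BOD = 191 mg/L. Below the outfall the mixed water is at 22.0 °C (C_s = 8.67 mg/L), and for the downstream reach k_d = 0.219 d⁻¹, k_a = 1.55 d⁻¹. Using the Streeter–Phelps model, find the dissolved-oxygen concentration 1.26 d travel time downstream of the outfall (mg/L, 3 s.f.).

Mixed DO = (15.0×6.77 + 1.65×2.78)/(15.0+1.65) = 106.1/16.65 = 6.375 mg/L.
Mixed L₀ = (15.0×3.30 + 1.65×191)/(16.65) = 364.6/16.65 = 21.90 mg/L.
Initial deficit D₀ = C_s − DO₀ = 8.67 − 6.375 = 2.295 mg/L.
D(1.26) = [0.219×21.90/(1.55−0.219)](e^(−0.219×1.26) − e^(−1.55×1.26)) + 2.295 e^(−1.55×1.26)
= 3.604 × (0.7589 − 0.1418) + 2.295 × 0.1418 = 2.549 mg/L.
DO = 8.67 − 2.549 = 6.121 mg/L.

DO ≈ 6.12 mg/L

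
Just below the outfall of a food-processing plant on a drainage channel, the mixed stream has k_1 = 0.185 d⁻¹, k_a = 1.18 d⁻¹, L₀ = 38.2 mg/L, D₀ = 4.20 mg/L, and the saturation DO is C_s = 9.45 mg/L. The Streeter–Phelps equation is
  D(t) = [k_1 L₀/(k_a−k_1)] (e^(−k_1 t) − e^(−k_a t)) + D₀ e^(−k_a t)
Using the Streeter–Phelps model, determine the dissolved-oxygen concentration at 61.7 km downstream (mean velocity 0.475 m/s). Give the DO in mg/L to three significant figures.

Travel time t = x/v = 61.7 km / (0.475 m/s) = 61700 m / 0.475 m/s = 129900 s = 1.503 d.
k_1 L₀/(k_a−k_1) = 0.185×38.2/(1.18−0.185) = 7.067/0.9950 = 7.103 mg/L.
e^(−k_1 t) = e^(−0.185×1.503) = 0.7572; e^(−k_a t) = e^(−1.18×1.503) = 0.1696.
D = 7.103 × (0.7572 − 0.1696) + 4.20 × 0.1696 = 4.173 + 0.7125 = 4.886 mg/L.
DO = C_s − D = 9.45 − 4.886 = 4.564 mg/L.

DO ≈ 4.56 mg/L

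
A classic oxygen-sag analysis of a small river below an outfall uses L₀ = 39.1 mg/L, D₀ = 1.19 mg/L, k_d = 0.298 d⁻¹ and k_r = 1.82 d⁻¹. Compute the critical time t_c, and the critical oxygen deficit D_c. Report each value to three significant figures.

t_c = [1/(k_r−k_d)] ln[(k_r/k_d)(1 − D₀(k_r−k_d)/(k_d L₀))]
= [1/(1.82−0.298)] ln[(1.82/0.298)(1 − 1.19×1.522/(0.298×39.1))]
= (1/1.522) ln[6.107 × 0.8446] = 0.6570 × ln(5.158) = 0.6570 × 1.641 = 1.078 d.
D_c = (k_d/k_r) L₀ e^(−k_d t_c) = (0.298/1.82) × 39.1 × e^(−0.298×1.078) = 0.1637 × 39.1 × 0.7253 = 4.643 mg/L.

t_c ≈ 1.08 d; D_c ≈ 4.64 mg/L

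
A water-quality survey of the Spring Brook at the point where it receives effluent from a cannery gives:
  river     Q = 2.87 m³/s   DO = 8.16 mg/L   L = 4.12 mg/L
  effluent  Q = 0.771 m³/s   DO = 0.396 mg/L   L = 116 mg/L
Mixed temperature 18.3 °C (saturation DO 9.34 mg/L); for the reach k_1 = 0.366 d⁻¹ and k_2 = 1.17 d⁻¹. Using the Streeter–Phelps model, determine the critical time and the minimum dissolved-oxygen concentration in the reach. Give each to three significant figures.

Mixed DO = (2.87×8.16 + 0.771×0.396)/(2.87+0.771) = 23.72/3.641 = 6.516 mg/L.
Mixed L₀ = (2.87×4.12 + 0.771×116)/(3.641) = 101.3/3.641 = 27.81 mg/L.
Initial deficit D₀ = C_s − DO₀ = 9.34 − 6.516 = 2.824 mg/L.
t_c = (1/0.8040) ln[(1.17/0.366)(1 − 2.824×0.8040/(0.366×27.81))] = 1.244 × ln(2.484) = 1.132 d.
D_c = (0.366/1.17) × 27.81 × e^(−0.366×1.132) = 0.3128 × 27.81 × 0.6609 = 5.750 mg/L.
Minimum DO = 9.34 − 5.750 = 3.590 mg/L.

t_c ≈ 1.13 d; minimum DO ≈ 3.59 mg/L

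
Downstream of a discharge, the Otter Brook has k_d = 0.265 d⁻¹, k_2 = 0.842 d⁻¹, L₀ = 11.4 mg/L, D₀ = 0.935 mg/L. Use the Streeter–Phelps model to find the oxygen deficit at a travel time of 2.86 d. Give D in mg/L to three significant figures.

k_d L₀/(k_2−k_d) = 0.265×11.4/(0.842−0.265) = 3.021/0.5770 = 5.236 mg/L.
e^(−k_d t) = e^(−0.265×2.860) = 0.4686; e^(−k_2 t) = e^(−0.842×2.860) = 0.08998.
D = 5.236 × (0.4686 − 0.08998) + 0.935 × 0.08998 = 1.983 + 0.08414 = 2.067 mg/L.

D ≈ 2.07 mg/L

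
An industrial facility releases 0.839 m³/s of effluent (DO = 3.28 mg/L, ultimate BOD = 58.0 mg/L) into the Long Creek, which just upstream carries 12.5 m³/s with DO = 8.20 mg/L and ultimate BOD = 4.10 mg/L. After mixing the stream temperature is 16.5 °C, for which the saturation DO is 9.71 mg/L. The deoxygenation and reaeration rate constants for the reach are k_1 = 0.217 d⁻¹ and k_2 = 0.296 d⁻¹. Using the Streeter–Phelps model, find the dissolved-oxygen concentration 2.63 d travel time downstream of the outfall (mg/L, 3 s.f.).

DO ≈ 6.69 mg/L

Mixed DO = (12.5×8.20 + 0.839×3.28)/(12.5+0.839) = 105.3/13.34 = 7.891 mg/L.
Mixed L₀ = (12.5×4.10 + 0.839×58.0)/(13.34) = 99.91/13.34 = 7.490 mg/L.
Initial deficit D₀ = C_s − DO₀ = 9.71 − 7.891 = 1.819 mg/L.
D(2.63) = [0.217×7.490/(0.296−0.217)](e^(−0.217×2.63) − e^(−0.296×2.63)) + 1.819 e^(−0.296×2.63)
= 20.57 × (0.5651 − 0.4591) + 1.819 × 0.4591 = 3.017 mg/L.
DO = 9.71 − 3.017 = 6.693 mg/L.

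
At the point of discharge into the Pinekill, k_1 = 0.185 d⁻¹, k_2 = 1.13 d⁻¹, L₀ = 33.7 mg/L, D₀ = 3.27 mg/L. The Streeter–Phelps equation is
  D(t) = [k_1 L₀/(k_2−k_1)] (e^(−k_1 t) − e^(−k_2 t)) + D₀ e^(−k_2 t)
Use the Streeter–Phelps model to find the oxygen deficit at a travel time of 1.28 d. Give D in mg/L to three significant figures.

D ≈ 4.42 mg/L

k_1 L₀/(k_2−k_1) = 0.185×33.7/(1.13−0.185) = 6.235/0.9450 = 6.597 mg/L.
e^(−k_1 t) = e^(−0.185×1.280) = 0.7891; e^(−k_2 t) = e^(−1.13×1.280) = 0.2354.
D = 6.597 × (0.7891 − 0.2354) + 3.27 × 0.2354 = 3.653 + 0.7698 = 4.423 mg/L.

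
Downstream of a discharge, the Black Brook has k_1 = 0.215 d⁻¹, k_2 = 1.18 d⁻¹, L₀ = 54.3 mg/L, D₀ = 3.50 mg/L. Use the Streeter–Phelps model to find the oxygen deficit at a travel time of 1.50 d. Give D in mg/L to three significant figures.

k_1 L₀/(k_2−k_1) = 0.215×54.3/(1.18−0.215) = 11.67/0.9650 = 12.10 mg/L.
e^(−k_1 t) = e^(−0.215×1.500) = 0.7243; e^(−k_2 t) = e^(−1.18×1.500) = 0.1703.
D = 12.10 × (0.7243 − 0.1703) + 3.50 × 0.1703 = 6.702 + 0.5962 = 7.298 mg/L.

D ≈ 7.30 mg/L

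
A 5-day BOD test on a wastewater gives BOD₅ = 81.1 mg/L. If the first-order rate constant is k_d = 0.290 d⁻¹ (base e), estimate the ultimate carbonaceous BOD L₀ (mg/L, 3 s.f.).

L₀ ≈ 106 mg/L

BOD₅ = L₀(1 − e^(−5k_d)) ⇒ L₀ = BOD₅ / (1 − e^(−5×0.290))
= 81.1 / (1 − 0.2346) = 81.1 / 0.7654 = 106.0 mg/L.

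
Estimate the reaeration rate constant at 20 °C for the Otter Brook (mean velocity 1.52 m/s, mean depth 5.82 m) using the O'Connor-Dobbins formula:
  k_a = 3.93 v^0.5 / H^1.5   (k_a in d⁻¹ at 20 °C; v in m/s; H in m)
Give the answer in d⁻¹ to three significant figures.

k_a ≈ 0.345 d⁻¹

k_a = 3.93 × 1.52^0.5 / 5.82^1.5 = 3.93 × 1.233 / 14.04 = 0.3451 d⁻¹.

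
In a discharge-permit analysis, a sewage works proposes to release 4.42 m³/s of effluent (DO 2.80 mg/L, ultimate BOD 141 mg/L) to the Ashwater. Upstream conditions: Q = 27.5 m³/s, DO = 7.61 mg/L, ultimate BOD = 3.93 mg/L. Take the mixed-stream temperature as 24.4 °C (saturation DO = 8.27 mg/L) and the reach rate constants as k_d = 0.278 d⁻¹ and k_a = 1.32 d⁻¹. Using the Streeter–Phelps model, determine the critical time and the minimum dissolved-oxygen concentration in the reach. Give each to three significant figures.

t_c ≈ 1.26 d; minimum DO ≈ 4.87 mg/L

Mixed DO = (27.5×7.61 + 4.42×2.80)/(27.5+4.42) = 221.7/31.92 = 6.944 mg/L.
Mixed L₀ = (27.5×3.93 + 4.42×141)/(31.92) = 731.3/31.92 = 22.91 mg/L.
Initial deficit D₀ = C_s − DO₀ = 8.27 − 6.944 = 1.326 mg/L.
t_c = (1/1.042) ln[(1.32/0.278)(1 − 1.326×1.042/(0.278×22.91))] = 0.9597 × ln(3.718) = 1.260 d.
D_c = (0.278/1.32) × 22.91 × e^(−0.278×1.260) = 0.2106 × 22.91 × 0.7044 = 3.399 mg/L.
Minimum DO = 8.27 − 3.399 = 4.871 mg/L.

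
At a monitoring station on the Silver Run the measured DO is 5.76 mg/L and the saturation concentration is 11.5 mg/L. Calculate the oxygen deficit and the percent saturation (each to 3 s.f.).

D = C_s − C = 11.5 − 5.76 = 5.74 mg/L.
% saturation = 5.76/11.5 × 100 = 50.1 %.

D ≈ 5.74 mg/L; 50.1 % saturation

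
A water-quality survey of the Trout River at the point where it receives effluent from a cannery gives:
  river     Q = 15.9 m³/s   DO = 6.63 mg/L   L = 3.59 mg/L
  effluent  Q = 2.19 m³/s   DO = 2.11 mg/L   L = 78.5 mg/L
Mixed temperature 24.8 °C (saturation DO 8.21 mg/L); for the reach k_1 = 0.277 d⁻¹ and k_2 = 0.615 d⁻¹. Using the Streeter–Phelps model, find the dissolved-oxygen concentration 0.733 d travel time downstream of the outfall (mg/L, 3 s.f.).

Mixed DO = (15.9×6.63 + 2.19×2.11)/(15.9+2.19) = 110.0/18.09 = 6.083 mg/L.
Mixed L₀ = (15.9×3.59 + 2.19×78.5)/(18.09) = 229.0/18.09 = 12.66 mg/L.
Initial deficit D₀ = C_s − DO₀ = 8.21 − 6.083 = 2.127 mg/L.
D(0.733) = [0.277×12.66/(0.615−0.277)](e^(−0.277×0.733) − e^(−0.615×0.733)) + 2.127 e^(−0.615×0.733)
= 10.37 × (0.8162 − 0.6371) + 2.127 × 0.6371 = 3.214 mg/L.
DO = 8.21 − 3.214 = 4.996 mg/L.

DO ≈ 5.00 mg/L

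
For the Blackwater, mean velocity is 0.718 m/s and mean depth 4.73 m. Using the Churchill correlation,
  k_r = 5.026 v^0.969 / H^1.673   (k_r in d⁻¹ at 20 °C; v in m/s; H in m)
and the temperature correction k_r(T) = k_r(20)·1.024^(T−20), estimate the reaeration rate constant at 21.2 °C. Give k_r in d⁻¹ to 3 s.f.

k_r ≈ 0.279 d⁻¹

k_r(20) = 5.026 × 0.718^0.969 / 4.73^1.673 = 5.026 × 0.7254 / 13.46 = 0.2709 d⁻¹.
k_r(21.2) = 0.2709 × 1.024^(21.2−20) = 0.2709 × 1.029 = 0.2787 d⁻¹.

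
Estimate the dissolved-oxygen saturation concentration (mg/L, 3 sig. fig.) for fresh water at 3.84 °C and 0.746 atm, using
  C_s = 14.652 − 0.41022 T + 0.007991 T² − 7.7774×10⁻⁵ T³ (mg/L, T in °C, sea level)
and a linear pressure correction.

At sea level: C_s = 14.652 − 0.41022×3.84 + 0.007991×3.84² − 7.7774×10⁻⁵×3.84³ = 13.19 mg/L.
Pressure correction: C_s' = 13.19 × 0.746 = 9.840 mg/L.

C_s ≈ 9.84 mg/L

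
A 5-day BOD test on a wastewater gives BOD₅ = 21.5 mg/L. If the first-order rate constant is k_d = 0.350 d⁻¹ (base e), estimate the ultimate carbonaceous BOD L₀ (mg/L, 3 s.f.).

L₀ ≈ 26.0 mg/L

BOD₅ = L₀(1 − e^(−5k_d)) ⇒ L₀ = BOD₅ / (1 − e^(−5×0.350))
= 21.5 / (1 − 0.1738) = 21.5 / 0.8262 = 26.02 mg/L.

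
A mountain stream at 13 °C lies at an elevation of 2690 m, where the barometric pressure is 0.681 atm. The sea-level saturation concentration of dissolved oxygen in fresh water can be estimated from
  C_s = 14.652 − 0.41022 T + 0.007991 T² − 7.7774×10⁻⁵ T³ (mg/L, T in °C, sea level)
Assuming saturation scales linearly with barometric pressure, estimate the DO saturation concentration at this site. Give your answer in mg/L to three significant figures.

At sea level: C_s = 14.652 − 0.41022×13 + 0.007991×13² − 7.7774×10⁻⁵×13³ = 10.50 mg/L.
Pressure correction: C_s' = 10.50 × 0.681 = 7.150 mg/L.

C_s ≈ 7.15 mg/L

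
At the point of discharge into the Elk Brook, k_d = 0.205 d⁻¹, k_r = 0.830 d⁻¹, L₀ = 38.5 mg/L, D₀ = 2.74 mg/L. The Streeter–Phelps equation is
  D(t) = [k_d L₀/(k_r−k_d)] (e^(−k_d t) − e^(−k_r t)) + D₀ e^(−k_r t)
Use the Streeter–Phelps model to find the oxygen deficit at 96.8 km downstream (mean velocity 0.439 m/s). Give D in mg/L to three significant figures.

Travel time t = x/v = 96.8 km / (0.439 m/s) = 96800 m / 0.439 m/s = 220500 s = 2.552 d.
k_d L₀/(k_r−k_d) = 0.205×38.5/(0.830−0.205) = 7.892/0.6250 = 12.63 mg/L.
e^(−k_d t) = e^(−0.205×2.552) = 0.5926; e^(−k_r t) = e^(−0.830×2.552) = 0.1202.
D = 12.63 × (0.5926 − 0.1202) + 2.74 × 0.1202 = 5.965 + 0.3295 = 6.295 mg/L.

D ≈ 6.29 mg/L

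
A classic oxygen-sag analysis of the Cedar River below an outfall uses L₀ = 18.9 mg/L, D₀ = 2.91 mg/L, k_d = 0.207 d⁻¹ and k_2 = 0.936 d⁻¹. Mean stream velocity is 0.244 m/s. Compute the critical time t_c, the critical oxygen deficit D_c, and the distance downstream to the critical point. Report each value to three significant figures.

t_c ≈ 0.998 d; D_c ≈ 3.40 mg/L; x_c ≈ 21.0 km

t_c = [1/(k_2−k_d)] ln[(k_2/k_d)(1 − D₀(k_2−k_d)/(k_d L₀))]
= [1/(0.936−0.207)] ln[(0.936/0.207)(1 − 2.91×0.7290/(0.207×18.9))]
= (1/0.7290) ln[4.522 × 0.4578] = 1.372 × ln(2.070) = 1.372 × 0.7275 = 0.9979 d.
D_c = (k_d/k_2) L₀ e^(−k_d t_c) = (0.207/0.936) × 18.9 × e^(−0.207×0.9979) = 0.2212 × 18.9 × 0.8134 = 3.400 mg/L.
x_c = v t_c = 0.244 m/s × 0.9979 d × 86400 s/d = 21040 m ≈ 21.0 km.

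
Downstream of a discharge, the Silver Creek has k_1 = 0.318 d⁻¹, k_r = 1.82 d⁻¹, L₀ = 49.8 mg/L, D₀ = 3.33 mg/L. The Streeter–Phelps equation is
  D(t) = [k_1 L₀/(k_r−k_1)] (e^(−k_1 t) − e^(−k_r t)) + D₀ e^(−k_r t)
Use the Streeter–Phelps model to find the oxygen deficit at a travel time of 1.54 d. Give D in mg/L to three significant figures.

D ≈ 6.02 mg/L

k_1 L₀/(k_r−k_1) = 0.318×49.8/(1.82−0.318) = 15.84/1.502 = 10.54 mg/L.
e^(−k_1 t) = e^(−0.318×1.540) = 0.6128; e^(−k_r t) = e^(−1.82×1.540) = 0.06064.
D = 10.54 × (0.6128 − 0.06064) + 3.33 × 0.06064 = 5.822 + 0.2019 = 6.024 mg/L.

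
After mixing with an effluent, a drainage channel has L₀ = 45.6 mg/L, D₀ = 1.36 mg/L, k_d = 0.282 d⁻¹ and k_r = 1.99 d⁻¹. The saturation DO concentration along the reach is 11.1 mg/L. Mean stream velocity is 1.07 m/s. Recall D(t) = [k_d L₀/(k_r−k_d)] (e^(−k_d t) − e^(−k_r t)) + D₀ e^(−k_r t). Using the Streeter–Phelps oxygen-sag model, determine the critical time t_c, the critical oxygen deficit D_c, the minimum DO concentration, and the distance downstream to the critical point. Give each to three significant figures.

t_c = [1/(k_r−k_d)] ln[(k_r/k_d)(1 − D₀(k_r−k_d)/(k_d L₀))]
= [1/(1.99−0.282)] ln[(1.99/0.282)(1 − 1.36×1.708/(0.282×45.6))]
= (1/1.708) ln[7.057 × 0.8194] = 0.5855 × ln(5.782) = 0.5855 × 1.755 = 1.027 d.
L(t_c) = L₀ e^(−k_d t_c) = 45.6 × 0.7485 = 34.13 mg/L, and at the critical point k_r D_c = k_d L, so D_c = (0.282/1.99) × 34.13 = 4.837 mg/L.
Minimum DO = C_s − D_c = 11.1 − 4.837 = 6.263 mg/L.
x_c = v t_c = 1.07 m/s × 1.027 d × 86400 s/d = 94980 m ≈ 95.0 km.

t_c ≈ 1.03 d; D_c ≈ 4.84 mg/L; min DO ≈ 6.26 mg/L; x_c ≈ 95.0 km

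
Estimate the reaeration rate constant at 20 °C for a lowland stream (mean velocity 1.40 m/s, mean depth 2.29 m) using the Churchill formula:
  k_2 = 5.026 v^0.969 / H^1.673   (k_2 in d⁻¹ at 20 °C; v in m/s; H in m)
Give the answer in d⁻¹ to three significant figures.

k_2 = 5.026 × 1.40^0.969 / 2.29^1.673 = 5.026 × 1.385 / 3.999 = 1.741 d⁻¹.

k_2 ≈ 1.74 d⁻¹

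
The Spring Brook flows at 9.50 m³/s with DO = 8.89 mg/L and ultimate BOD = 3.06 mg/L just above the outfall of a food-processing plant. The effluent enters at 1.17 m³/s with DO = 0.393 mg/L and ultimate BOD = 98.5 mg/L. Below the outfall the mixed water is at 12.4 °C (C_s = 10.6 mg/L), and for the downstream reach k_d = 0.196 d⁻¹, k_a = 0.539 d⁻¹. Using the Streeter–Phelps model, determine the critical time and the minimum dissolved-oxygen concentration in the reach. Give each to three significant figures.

t_c ≈ 1.73 d; minimum DO ≈ 7.10 mg/L

Mixed DO = (9.50×8.89 + 1.17×0.393)/(9.50+1.17) = 84.91/10.67 = 7.958 mg/L.
Mixed L₀ = (9.50×3.06 + 1.17×98.5)/(10.67) = 144.3/10.67 = 13.53 mg/L.
Initial deficit D₀ = C_s − DO₀ = 10.6 − 7.958 = 2.642 mg/L.
t_c = (1/0.3430) ln[(0.539/0.196)(1 − 2.642×0.3430/(0.196×13.53))] = 2.915 × ln(1.810) = 1.730 d.
D_c = (0.196/0.539) × 13.53 × e^(−0.196×1.730) = 0.3636 × 13.53 × 0.7124 = 3.504 mg/L.
Minimum DO = 10.6 − 3.504 = 7.096 mg/L.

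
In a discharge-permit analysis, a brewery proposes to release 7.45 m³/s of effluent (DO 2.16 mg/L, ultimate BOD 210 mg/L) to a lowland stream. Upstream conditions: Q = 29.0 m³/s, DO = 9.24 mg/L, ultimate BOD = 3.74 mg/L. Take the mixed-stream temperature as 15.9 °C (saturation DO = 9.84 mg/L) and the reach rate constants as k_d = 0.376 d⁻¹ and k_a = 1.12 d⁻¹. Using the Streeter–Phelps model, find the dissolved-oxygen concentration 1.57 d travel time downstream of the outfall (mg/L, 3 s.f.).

DO ≈ 0.631 mg/L

Mixed DO = (29.0×9.24 + 7.45×2.16)/(29.0+7.45) = 284.1/36.45 = 7.793 mg/L.
Mixed L₀ = (29.0×3.74 + 7.45×210)/(36.45) = 1673/36.45 = 45.90 mg/L.
Initial deficit D₀ = C_s − DO₀ = 9.84 − 7.793 = 2.047 mg/L.
D(1.57) = [0.376×45.90/(1.12−0.376)](e^(−0.376×1.57) − e^(−1.12×1.57)) + 2.047 e^(−1.12×1.57)
= 23.20 × (0.5541 − 0.1723) + 2.047 × 0.1723 = 9.209 mg/L.
DO = 9.84 − 9.209 = 0.6305 mg/L.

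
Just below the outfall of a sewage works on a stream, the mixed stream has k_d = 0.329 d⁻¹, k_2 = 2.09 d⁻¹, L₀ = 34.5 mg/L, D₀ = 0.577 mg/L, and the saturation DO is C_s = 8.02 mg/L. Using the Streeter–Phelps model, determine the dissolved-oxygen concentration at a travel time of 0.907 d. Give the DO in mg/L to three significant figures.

k_d L₀/(k_2−k_d) = 0.329×34.5/(2.09−0.329) = 11.35/1.761 = 6.445 mg/L.
e^(−k_d t) = e^(−0.329×0.9070) = 0.7420; e^(−k_2 t) = e^(−2.09×0.9070) = 0.1502.
D = 6.445 × (0.7420 − 0.1502) + 0.577 × 0.1502 = 3.814 + 0.08668 = 3.901 mg/L.
DO = C_s − D = 8.02 − 3.901 = 4.119 mg/L.

DO ≈ 4.12 mg/L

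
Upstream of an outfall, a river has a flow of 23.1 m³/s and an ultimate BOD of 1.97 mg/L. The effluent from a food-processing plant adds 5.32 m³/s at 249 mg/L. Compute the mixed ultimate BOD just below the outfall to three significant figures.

48.2 mg/L

Flow-weighted mixing: C = (Q_r C_r + Q_w C_w)/(Q_r + Q_w)
= (23.1×1.97 + 5.32×249)/(23.1 + 5.32) = 1370/28.42 = 48.21 mg/L.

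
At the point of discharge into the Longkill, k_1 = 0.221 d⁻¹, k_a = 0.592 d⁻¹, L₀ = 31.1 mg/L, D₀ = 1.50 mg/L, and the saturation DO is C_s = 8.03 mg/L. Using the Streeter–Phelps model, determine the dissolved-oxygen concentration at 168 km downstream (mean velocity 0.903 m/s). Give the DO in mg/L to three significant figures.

DO ≈ 1.28 mg/L

Travel time t = x/v = 168 km / (0.903 m/s) = 168000 m / 0.903 m/s = 186000 s = 2.153 d.
k_1 L₀/(k_a−k_1) = 0.221×31.1/(0.592−0.221) = 6.873/0.3710 = 18.53 mg/L.
e^(−k_1 t) = e^(−0.221×2.153) = 0.6213; e^(−k_a t) = e^(−0.592×2.153) = 0.2795.
D = 18.53 × (0.6213 − 0.2795) + 1.50 × 0.2795 = 6.333 + 0.4192 = 6.752 mg/L.
DO = C_s − D = 8.03 − 6.752 = 1.278 mg/L.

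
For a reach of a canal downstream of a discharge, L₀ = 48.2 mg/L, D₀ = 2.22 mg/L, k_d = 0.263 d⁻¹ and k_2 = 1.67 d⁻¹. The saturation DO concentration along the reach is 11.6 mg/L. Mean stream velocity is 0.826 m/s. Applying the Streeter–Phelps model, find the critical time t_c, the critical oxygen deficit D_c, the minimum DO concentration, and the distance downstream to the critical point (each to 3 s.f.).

t_c ≈ 1.11 d; D_c ≈ 5.66 mg/L; min DO ≈ 5.94 mg/L; x_c ≈ 79.4 km

With k_2/k_d = 6.350 and 1 − D₀(k_2−k_d)/(k_d L₀) = 0.7536,
t_c = ln(6.350 × 0.7536) / (1.67 − 0.263) = ln(4.785) / 1.407 = 1.566/1.407 = 1.113 d.
D_c = (k_d/k_2) L₀ e^(−k_d t_c) = (0.263/1.67) × 48.2 × e^(−0.263×1.113) = 0.1575 × 48.2 × 0.7463 = 5.665 mg/L.
Minimum DO = C_s − D_c = 11.6 − 5.665 = 5.935 mg/L.
x_c = v t_c = 0.826 m/s × 1.113 d × 86400 s/d = 79410 m ≈ 79.4 km.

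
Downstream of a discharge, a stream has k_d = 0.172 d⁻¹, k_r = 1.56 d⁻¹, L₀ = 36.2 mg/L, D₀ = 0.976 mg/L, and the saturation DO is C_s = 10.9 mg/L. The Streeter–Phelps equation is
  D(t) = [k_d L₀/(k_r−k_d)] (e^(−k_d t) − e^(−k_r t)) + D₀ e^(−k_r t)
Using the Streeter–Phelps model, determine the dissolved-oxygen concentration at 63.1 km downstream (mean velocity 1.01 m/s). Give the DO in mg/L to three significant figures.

Travel time t = x/v = 63.1 km / (1.01 m/s) = 63100 m / 1.01 m/s = 62480 s = 0.7231 d.
k_d L₀/(k_r−k_d) = 0.172×36.2/(1.56−0.172) = 6.226/1.388 = 4.486 mg/L.
e^(−k_d t) = e^(−0.172×0.7231) = 0.8831; e^(−k_r t) = e^(−1.56×0.7231) = 0.3237.
D = 4.486 × (0.8831 − 0.3237) + 0.976 × 0.3237 = 2.509 + 0.3159 = 2.825 mg/L.
DO = C_s − D = 10.9 − 2.825 = 8.075 mg/L.

DO ≈ 8.07 mg/L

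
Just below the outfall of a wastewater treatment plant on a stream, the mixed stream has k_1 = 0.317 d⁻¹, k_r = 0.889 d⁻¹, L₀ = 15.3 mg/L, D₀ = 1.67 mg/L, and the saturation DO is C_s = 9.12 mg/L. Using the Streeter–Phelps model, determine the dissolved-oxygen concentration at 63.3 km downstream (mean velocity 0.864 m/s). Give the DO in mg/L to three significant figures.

DO ≈ 5.84 mg/L

Travel time t = x/v = 63.3 km / (0.864 m/s) = 63300 m / 0.864 m/s = 73260 s = 0.8480 d.
k_1 L₀/(k_r−k_1) = 0.317×15.3/(0.889−0.317) = 4.850/0.5720 = 8.479 mg/L.
e^(−k_1 t) = e^(−0.317×0.8480) = 0.7643; e^(−k_r t) = e^(−0.889×0.8480) = 0.4706.
D = 8.479 × (0.7643 − 0.4706) + 1.67 × 0.4706 = 2.491 + 0.7858 = 3.276 mg/L.
DO = C_s − D = 9.12 − 3.276 = 5.844 mg/L.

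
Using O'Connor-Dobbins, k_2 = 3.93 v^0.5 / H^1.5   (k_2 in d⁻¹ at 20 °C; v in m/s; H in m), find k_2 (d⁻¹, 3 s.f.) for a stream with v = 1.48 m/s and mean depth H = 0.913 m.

k_2 = 3.93 × 1.48^0.5 / 0.913^1.5 = 3.93 × 1.217 / 0.8724 = 5.480 d⁻¹.

k_2 ≈ 5.48 d⁻¹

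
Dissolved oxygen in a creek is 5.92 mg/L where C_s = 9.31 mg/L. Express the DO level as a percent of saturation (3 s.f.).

% saturation = C/C_s × 100 = 5.92/9.31 × 100 = 63.6 %.

63.6 % saturation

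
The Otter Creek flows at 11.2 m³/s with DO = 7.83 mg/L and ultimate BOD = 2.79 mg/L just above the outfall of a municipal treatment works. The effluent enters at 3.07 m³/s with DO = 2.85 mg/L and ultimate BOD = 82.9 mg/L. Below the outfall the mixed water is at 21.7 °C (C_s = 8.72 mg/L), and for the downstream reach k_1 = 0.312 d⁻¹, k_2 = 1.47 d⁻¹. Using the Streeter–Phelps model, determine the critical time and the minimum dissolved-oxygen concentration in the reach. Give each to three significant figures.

Mixed DO = (11.2×7.83 + 3.07×2.85)/(11.2+3.07) = 96.45/14.27 = 6.759 mg/L.
Mixed L₀ = (11.2×2.79 + 3.07×82.9)/(14.27) = 285.8/14.27 = 20.02 mg/L.
Initial deficit D₀ = C_s − DO₀ = 8.72 − 6.759 = 1.961 mg/L.
t_c = (1/1.158) ln[(1.47/0.312)(1 − 1.961×1.158/(0.312×20.02))] = 0.8636 × ln(2.999) = 0.9483 d.
D_c = (0.312/1.47) × 20.02 × e^(−0.312×0.9483) = 0.2122 × 20.02 × 0.7439 = 3.162 mg/L.
Minimum DO = 8.72 − 3.162 = 5.558 mg/L.

t_c ≈ 0.948 d; minimum DO ≈ 5.56 mg/L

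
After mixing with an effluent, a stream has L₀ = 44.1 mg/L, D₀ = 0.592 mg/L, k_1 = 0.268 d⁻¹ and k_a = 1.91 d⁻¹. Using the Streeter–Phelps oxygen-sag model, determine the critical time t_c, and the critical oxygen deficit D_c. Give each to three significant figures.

t_c ≈ 1.14 d; D_c ≈ 4.55 mg/L

At the critical point dD/dt = 0, so k_1 L₀ e^(−k_1 t) = k_a D. Substituting D(t) from the Streeter–Phelps equation and solving for t gives
t_c = ln[(k_a/k_1)(1 − D₀(k_a−k_1)/(k_1 L₀))] / (k_a−k_1).
Here k_a−k_1 = 1.642 d⁻¹ and 1 − D₀(k_a−k_1)/(k_1 L₀) = 1 − 0.592×1.642/(0.268×44.1) = 0.9178, so
t_c = ln(7.127 × 0.9178) / 1.642 = 1.878 / 1.642 = 1.144 d.
L(t_c) = L₀ e^(−k_1 t_c) = 44.1 × 0.7360 = 32.46 mg/L, and at the critical point k_a D_c = k_1 L, so D_c = (0.268/1.91) × 32.46 = 4.554 mg/L.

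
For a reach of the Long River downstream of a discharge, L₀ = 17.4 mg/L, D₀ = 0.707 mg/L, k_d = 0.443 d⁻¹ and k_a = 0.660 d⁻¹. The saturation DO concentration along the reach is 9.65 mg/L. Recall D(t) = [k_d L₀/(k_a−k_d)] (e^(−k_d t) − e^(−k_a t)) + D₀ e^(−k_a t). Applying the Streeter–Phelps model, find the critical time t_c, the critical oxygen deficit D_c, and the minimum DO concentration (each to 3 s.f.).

t_c ≈ 1.74 d; D_c ≈ 5.39 mg/L; min DO ≈ 4.26 mg/L

t_c = [1/(k_a−k_d)] ln[(k_a/k_d)(1 − D₀(k_a−k_d)/(k_d L₀))]
= [1/(0.660−0.443)] ln[(0.660/0.443)(1 − 0.707×0.2170/(0.443×17.4))]
= (1/0.2170) ln[1.490 × 0.9801] = 4.608 × ln(1.460) = 4.608 × 0.3786 = 1.745 d.
D_c = (k_d/k_a) L₀ e^(−k_d t_c) = (0.443/0.660) × 17.4 × e^(−0.443×1.745) = 0.6712 × 17.4 × 0.4617 = 5.392 mg/L.
Minimum DO = C_s − D_c = 9.65 − 5.392 = 4.258 mg/L.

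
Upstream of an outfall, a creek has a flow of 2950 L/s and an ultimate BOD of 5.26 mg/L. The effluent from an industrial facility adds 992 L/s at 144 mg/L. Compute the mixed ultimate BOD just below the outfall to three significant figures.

40.2 mg/L

Flow-weighted mixing: C = (Q_r C_r + Q_w C_w)/(Q_r + Q_w)
= (2950×5.26 + 992×144)/(2950 + 992) = 158400/3942 = 40.17 mg/L.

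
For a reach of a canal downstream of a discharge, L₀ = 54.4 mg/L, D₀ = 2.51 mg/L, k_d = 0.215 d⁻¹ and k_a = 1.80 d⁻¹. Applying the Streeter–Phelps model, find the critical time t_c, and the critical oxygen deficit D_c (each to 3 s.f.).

At the critical point dD/dt = 0, so k_d L₀ e^(−k_d t) = k_a D. Substituting D(t) from the Streeter–Phelps equation and solving for t gives
t_c = ln[(k_a/k_d)(1 − D₀(k_a−k_d)/(k_d L₀))] / (k_a−k_d).
Here k_a−k_d = 1.585 d⁻¹ and 1 − D₀(k_a−k_d)/(k_d L₀) = 1 − 2.51×1.585/(0.215×54.4) = 0.6599, so
t_c = ln(8.372 × 0.6599) / 1.585 = 1.709 / 1.585 = 1.078 d.
L(t_c) = L₀ e^(−k_d t_c) = 54.4 × 0.7931 = 43.14 mg/L, and at the critical point k_a D_c = k_d L, so D_c = (0.215/1.80) × 43.14 = 5.153 mg/L.

t_c ≈ 1.08 d; D_c ≈ 5.15 mg/L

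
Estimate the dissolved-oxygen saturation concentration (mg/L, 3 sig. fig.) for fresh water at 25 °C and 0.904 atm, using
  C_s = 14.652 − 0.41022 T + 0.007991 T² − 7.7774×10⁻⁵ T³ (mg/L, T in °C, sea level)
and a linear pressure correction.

At sea level: C_s = 14.652 − 0.41022×25 + 0.007991×25² − 7.7774×10⁻⁵×25³ = 8.176 mg/L.
Pressure correction: C_s' = 8.176 × 0.904 = 7.391 mg/L.

C_s ≈ 7.39 mg/L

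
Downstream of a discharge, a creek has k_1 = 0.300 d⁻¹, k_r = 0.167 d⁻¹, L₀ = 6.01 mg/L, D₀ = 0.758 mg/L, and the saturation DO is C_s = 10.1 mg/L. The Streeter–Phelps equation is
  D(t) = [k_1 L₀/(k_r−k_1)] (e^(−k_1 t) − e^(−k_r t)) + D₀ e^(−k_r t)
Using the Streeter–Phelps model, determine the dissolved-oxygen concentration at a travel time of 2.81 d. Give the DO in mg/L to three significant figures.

DO ≈ 6.98 mg/L

k_1 L₀/(k_r−k_1) = 0.300×6.01/(0.167−0.300) = 1.803/-0.1330 = -13.56 mg/L.
e^(−k_1 t) = e^(−0.300×2.810) = 0.4304; e^(−k_r t) = e^(−0.167×2.810) = 0.6255.
D = -13.56 × (0.4304 − 0.6255) + 0.758 × 0.6255 = 2.644 + 0.4741 = 3.118 mg/L.
DO = C_s − D = 10.1 − 3.118 = 6.982 mg/L.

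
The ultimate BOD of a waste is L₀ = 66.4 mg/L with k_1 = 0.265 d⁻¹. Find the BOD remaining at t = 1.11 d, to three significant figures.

L ≈ 49.5 mg/L

L_t = L₀ e^(−k_1 t) = 66.4 × e^(−0.265×1.11) = 66.4 × 0.7452 = 49.48 mg/L.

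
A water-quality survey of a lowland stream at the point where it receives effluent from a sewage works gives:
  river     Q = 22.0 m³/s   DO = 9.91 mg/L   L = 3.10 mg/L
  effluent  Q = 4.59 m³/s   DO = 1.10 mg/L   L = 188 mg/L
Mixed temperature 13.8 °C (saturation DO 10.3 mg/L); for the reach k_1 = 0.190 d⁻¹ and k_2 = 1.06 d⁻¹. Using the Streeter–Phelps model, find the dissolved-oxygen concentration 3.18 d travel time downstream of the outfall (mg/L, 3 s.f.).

DO ≈ 6.32 mg/L

Mixed DO = (22.0×9.91 + 4.59×1.10)/(22.0+4.59) = 223.1/26.59 = 8.389 mg/L.
Mixed L₀ = (22.0×3.10 + 4.59×188)/(26.59) = 931.1/26.59 = 35.02 mg/L.
Initial deficit D₀ = C_s − DO₀ = 10.3 − 8.389 = 1.911 mg/L.
D(3.18) = [0.190×35.02/(1.06−0.190)](e^(−0.190×3.18) − e^(−1.06×3.18)) + 1.911 e^(−1.06×3.18)
= 7.648 × (0.5465 − 0.03436) + 1.911 × 0.03436 = 3.982 mg/L.
DO = 10.3 − 3.982 = 6.318 mg/L.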